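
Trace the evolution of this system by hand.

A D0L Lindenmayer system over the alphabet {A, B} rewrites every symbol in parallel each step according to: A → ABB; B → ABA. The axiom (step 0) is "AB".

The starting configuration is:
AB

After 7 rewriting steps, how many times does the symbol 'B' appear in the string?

2187

k=0  AB
k=1  ABBABA
k=2  ABBABAABAABBABAABB
k=3  ABBABAABAABBABAABBABBABAABBABBABAABAABBABAABBABBABAABA
k=4  ABBABAABAABBABAABBABBABAABBABBABAABAABBABAABBABBABAABAABBA…AABBABBABAABAABBABAABBABBABAABAABBABAABAABBABAABBABBABAABB  (len 162)
k=5  ABBABAABAABBABAABBABBABAABBABBABAABAABBABAABBABBABAABAABBA…AABBABBABAABAABBABAABBABBABAABAABBABAABAABBABAABBABBABAABA  (len 486)
k=6  ABBABAABAABBABAABBABBABAABBABBABAABAABBABAABBABBABAABAABBA…AABBABBABAABAABBABAABBABBABAABAABBABAABAABBABAABBABBABAABB  (len 1458)
k=7  ABBABAABAABBABAABBABBABAABBABBABAABAABBABAABBABBABAABAABBA…AABBABBABAABAABBABAABBABBABAABAABBABAABAABBABAABBABBABAABA  (len 4374)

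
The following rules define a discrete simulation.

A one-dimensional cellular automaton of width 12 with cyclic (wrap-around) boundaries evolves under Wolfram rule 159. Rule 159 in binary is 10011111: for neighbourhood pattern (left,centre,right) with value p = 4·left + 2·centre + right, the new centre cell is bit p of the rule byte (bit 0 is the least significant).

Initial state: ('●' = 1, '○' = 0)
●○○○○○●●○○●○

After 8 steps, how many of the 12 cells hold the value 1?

t=0: ●○○○○○●●○○●○
t=1: ●●●●●●●○●●●○
t=2: ●●●●●●○○●●○○
t=3: ●●●●●○●●●○●●
t=4: ●●●●○○●●○○●●
t=5: ●●●○●●●○●●●●
t=6: ●●○○●●○○●●●●
t=7: ●○●●●○●●●●●●
t=8: ○○●●○○●●●●●●

8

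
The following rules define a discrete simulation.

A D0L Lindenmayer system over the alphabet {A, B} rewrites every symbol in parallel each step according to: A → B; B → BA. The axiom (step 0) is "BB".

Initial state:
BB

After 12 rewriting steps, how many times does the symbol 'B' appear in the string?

k=0  BB
k=1  BABA
k=2  BABBAB
k=3  BABBABABBA
k=4  BABBABABBABBABAB
k=5  BABBABABBABBABABBABABBABBA
k=6  BABBABABBABBABABBABABBABBABABBABBABABBABAB
k=7  BABBABABBABBABABBABABBABBABABBABBABABBABABBABBABABBABABBABBABABBABBA
k=8  BABBABABBABBABABBABABBABBABABBABBABABBABABBABBABABBABABBABBABABBABBABABBABABBABBABABBABBABABBABABBABBABABBABAB
k=9  BABBABABBABBABABBABABBABBABABBABBABABBABABBABBABABBABABBAB…BBABABBABABBABBABABBABABBABBABABBABBABABBABABBABBABABBABBA  (len 178)
k=10  BABBABABBABBABABBABABBABBABABBABBABABBABABBABBABABBABABBAB…BBABABBABABBABBABABBABABBABBABABBABBABABBABABBABBABABBABAB  (len 288)
k=11  BABBABABBABBABABBABABBABBABABBABBABABBABABBABBABABBABABBAB…BBABABBABABBABBABABBABABBABBABABBABBABABBABABBABBABABBABBA  (len 466)
k=12  BABBABABBABBABABBABABBABBABABBABBABABBABABBABBABABBABABBAB…BBABABBABABBABBABABBABABBABBABABBABBABABBABABBABBABABBABAB  (len 754)

466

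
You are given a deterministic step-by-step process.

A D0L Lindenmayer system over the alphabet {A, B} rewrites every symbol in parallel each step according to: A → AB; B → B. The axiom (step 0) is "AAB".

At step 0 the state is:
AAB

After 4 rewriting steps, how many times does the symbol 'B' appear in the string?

k=0  AAB
k=1  ABABB
k=2  ABBABBB
k=3  ABBBABBBB
k=4  ABBBBABBBBB

9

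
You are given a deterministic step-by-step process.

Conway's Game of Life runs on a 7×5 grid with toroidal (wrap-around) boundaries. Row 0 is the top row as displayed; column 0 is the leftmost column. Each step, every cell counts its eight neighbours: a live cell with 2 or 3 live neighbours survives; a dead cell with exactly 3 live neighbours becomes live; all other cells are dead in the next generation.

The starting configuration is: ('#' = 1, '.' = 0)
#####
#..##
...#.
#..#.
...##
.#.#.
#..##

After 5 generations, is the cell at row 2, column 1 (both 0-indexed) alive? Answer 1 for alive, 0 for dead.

step 0: #####
#..##
...#.
#..#.
...##
.#.#.
#..##
step 1: .....
.....
#.##.
..##.
#..#.
.....
.....
step 2: .....
.....
.####
.....
..###
.....
.....
step 3: .....
..##.
..##.
##...
...#.
...#.
.....
step 4: .....
..##.
...##
.#.##
..#.#
.....
.....
step 5: .....
..###
#....
.....
#.#.#
.....
.....

0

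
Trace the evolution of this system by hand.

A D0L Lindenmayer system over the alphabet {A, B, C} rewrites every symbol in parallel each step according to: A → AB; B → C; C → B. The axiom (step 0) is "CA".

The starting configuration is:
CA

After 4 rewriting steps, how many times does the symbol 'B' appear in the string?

step 0: CA
step 1: BAB
step 2: CABC
step 3: BABCB
step 4: CABCBC

2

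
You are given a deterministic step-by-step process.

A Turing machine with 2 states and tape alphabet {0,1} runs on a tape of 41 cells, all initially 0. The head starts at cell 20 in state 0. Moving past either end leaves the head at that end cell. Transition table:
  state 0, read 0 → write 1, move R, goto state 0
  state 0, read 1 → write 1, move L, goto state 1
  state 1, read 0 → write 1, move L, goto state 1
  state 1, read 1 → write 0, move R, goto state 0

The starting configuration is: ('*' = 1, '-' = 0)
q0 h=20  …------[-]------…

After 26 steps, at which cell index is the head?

[0] q0 h=20  …------[-]------…
[1] q0 h=21  …-----*[-]------…
[2] q0 h=22  …----**[-]------…
[3] q0 h=23  …---***[-]------…
[4] q0 h=24  …--****[-]------…
[5] q0 h=25  …-*****[-]------…
[6] q0 h=26  …******[-]------…
[7] q0 h=27  …******[-]------…
[8] q0 h=28  …******[-]------…
[9] q0 h=29  …******[-]------…
[10] q0 h=30  …******[-]------…
[11] q0 h=31  …******[-]------…
[12] q0 h=32  …******[-]------…
[13] q0 h=33  …******[-]------…
[14] q0 h=34  …******[-]------|
[15] q0 h=35  …******[-]-----|
[16] q0 h=36  …******[-]----|
[17] q0 h=37  …******[-]---|
[18] q0 h=38  …******[-]--|
[19] q0 h=39  …******[-]-|
[20] q0 h=40  …******[-]|
[21] q0 h=40  …******[*]|
[22] q1 h=39  …******[*]*|
[23] q0 h=40  …*****-[*]|
[24] q1 h=39  …******[-]*|
[25] q1 h=38  …******[*]**|
[26] q0 h=39  …*****-[*]*|

39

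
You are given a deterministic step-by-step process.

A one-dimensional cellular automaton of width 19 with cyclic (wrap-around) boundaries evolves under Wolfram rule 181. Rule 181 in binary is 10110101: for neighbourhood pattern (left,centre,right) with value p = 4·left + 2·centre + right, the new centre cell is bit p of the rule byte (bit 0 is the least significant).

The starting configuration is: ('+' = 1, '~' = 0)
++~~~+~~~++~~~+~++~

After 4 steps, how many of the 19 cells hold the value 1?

7

0) ++~~~+~~~++~~~+~++~
1) ~~++~+++~~~++~++~~+
2) +~~~+~+~++~~~+~~+~+
3) ~++~++++~~++~++~++~
4) ~~~+~++~+~~~+~~+~~+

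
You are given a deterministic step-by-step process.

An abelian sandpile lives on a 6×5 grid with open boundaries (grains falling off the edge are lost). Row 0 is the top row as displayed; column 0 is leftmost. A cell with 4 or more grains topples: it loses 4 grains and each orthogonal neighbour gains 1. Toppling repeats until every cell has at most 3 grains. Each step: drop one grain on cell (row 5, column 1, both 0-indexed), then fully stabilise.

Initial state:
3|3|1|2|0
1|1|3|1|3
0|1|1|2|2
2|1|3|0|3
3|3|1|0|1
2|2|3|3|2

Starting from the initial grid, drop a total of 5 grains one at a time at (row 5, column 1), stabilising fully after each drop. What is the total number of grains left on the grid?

51

gen 0: 3|3|1|2|0
1|1|3|1|3
0|1|1|2|2
2|1|3|0|3
3|3|1|0|1
2|2|3|3|2
gen 1: 3|3|1|2|0
1|1|3|1|3
0|1|1|2|2
2|1|3|0|3
3|3|1|0|1
2|3|3|3|2
gen 2: 3|3|1|2|0
1|1|3|1|3
0|1|1|2|2
3|2|3|0|3
1|1|3|1|1
0|3|1|0|3
gen 3: 3|3|1|2|0
1|1|3|1|3
0|1|1|2|2
3|2|3|0|3
1|2|3|1|1
1|0|2|0|3
gen 4: 3|3|1|2|0
1|1|3|1|3
0|1|1|2|2
3|2|3|0|3
1|2|3|1|1
1|1|2|0|3
gen 5: 3|3|1|2|0
1|1|3|1|3
0|1|1|2|2
3|2|3|0|3
1|2|3|1|1
1|2|2|0|3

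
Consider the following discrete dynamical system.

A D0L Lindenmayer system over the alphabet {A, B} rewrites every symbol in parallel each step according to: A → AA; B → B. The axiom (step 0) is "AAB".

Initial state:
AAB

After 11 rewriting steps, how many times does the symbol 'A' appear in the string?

0) AAB
1) AAAAB
2) AAAAAAAAB
3) AAAAAAAAAAAAAAAAB
4) AAAAAAAAAAAAAAAAAAAAAAAAAAAAAAAAB
5) AAAAAAAAAAAAAAAAAAAAAAAAAAAAAAAAAAAAAAAAAAAAAAAAAAAAAAAAAAAAAAAAB
6) AAAAAAAAAAAAAAAAAAAAAAAAAAAAAAAAAAAAAAAAAAAAAAAAAAAAAAAAAA…AAAAAAAAAAAAAAAAAAAAAAAAAAAAAAAAAAAAAAAAAAAAAAAAAAAAAAAAAB  (len 129)
7) AAAAAAAAAAAAAAAAAAAAAAAAAAAAAAAAAAAAAAAAAAAAAAAAAAAAAAAAAA…AAAAAAAAAAAAAAAAAAAAAAAAAAAAAAAAAAAAAAAAAAAAAAAAAAAAAAAAAB  (len 257)
8) AAAAAAAAAAAAAAAAAAAAAAAAAAAAAAAAAAAAAAAAAAAAAAAAAAAAAAAAAA…AAAAAAAAAAAAAAAAAAAAAAAAAAAAAAAAAAAAAAAAAAAAAAAAAAAAAAAAAB  (len 513)
9) AAAAAAAAAAAAAAAAAAAAAAAAAAAAAAAAAAAAAAAAAAAAAAAAAAAAAAAAAA…AAAAAAAAAAAAAAAAAAAAAAAAAAAAAAAAAAAAAAAAAAAAAAAAAAAAAAAAAB  (len 1025)
10) AAAAAAAAAAAAAAAAAAAAAAAAAAAAAAAAAAAAAAAAAAAAAAAAAAAAAAAAAA…AAAAAAAAAAAAAAAAAAAAAAAAAAAAAAAAAAAAAAAAAAAAAAAAAAAAAAAAAB  (len 2049)
11) AAAAAAAAAAAAAAAAAAAAAAAAAAAAAAAAAAAAAAAAAAAAAAAAAAAAAAAAAA…AAAAAAAAAAAAAAAAAAAAAAAAAAAAAAAAAAAAAAAAAAAAAAAAAAAAAAAAAB  (len 4097)

4096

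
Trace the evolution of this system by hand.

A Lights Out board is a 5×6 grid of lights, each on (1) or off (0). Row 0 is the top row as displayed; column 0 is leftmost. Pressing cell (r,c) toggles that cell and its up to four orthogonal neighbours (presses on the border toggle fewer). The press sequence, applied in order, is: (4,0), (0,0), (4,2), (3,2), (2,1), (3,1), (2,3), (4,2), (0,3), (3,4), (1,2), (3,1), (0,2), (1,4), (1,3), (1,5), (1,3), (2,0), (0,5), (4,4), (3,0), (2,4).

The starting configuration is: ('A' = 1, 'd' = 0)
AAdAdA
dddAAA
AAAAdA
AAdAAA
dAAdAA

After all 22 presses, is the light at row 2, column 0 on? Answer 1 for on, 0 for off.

0

[0] AAdAdA
dddAAA
AAAAdA
AAdAAA
dAAdAA
[1] AAdAdA
dddAAA
AAAAdA
dAdAAA
AdAdAA
[2] dddAdA
AddAAA
AAAAdA
dAdAAA
AdAdAA
[3] dddAdA
AddAAA
AAAAdA
dAAAAA
AAdAAA
[4] dddAdA
AddAAA
AAdAdA
ddddAA
AAAAAA
[5] dddAdA
AAdAAA
ddAAdA
dAddAA
AAAAAA
[6] dddAdA
AAdAAA
dAAAdA
AdAdAA
AdAAAA
[7] dddAdA
AAddAA
dAddAA
AdAAAA
AdAAAA
[8] dddAdA
AAddAA
dAddAA
AddAAA
AAddAA
[9] ddAdAA
AAdAAA
dAddAA
AddAAA
AAddAA
[10] ddAdAA
AAdAAA
dAdddA
Addddd
AAdddA
[11] ddddAA
AdAdAA
dAAddA
Addddd
AAdddA
[12] ddddAA
AdAdAA
ddAddA
dAAddd
AddddA
[13] dAAAAA
AdddAA
ddAddA
dAAddd
AddddA
[14] dAAAdA
AddAdd
ddAdAA
dAAddd
AddddA
[15] dAAddA
AdAdAd
ddAAAA
dAAddd
AddddA
[16] dAAddd
AdAddA
ddAAAd
dAAddd
AddddA
[17] dAAAdd
AddAAA
ddAdAd
dAAddd
AddddA
[18] dAAAdd
dddAAA
AAAdAd
AAAddd
AddddA
[19] dAAAAA
dddAAd
AAAdAd
AAAddd
AddddA
[20] dAAAAA
dddAAd
AAAdAd
AAAdAd
AddAAd
[21] dAAAAA
dddAAd
dAAdAd
ddAdAd
dddAAd
[22] dAAAAA
dddAdd
dAAAdA
ddAddd
dddAAd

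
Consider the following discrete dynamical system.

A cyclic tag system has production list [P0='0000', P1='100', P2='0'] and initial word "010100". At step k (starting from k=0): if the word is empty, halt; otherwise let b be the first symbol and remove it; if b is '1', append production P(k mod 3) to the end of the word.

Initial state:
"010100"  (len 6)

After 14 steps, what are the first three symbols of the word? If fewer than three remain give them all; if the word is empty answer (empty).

0) "010100"  (len 6)
1) "10100"  (len 5)
2) "0100100"  (len 7)
3) "100100"  (len 6)
4) "001000000"  (len 9)
5) "01000000"  (len 8)
6) "1000000"  (len 7)
7) "0000000000"  (len 10)
8) "000000000"  (len 9)
9) "00000000"  (len 8)
10) "0000000"  (len 7)
11) "000000"  (len 6)
12) "00000"  (len 5)
13) "0000"  (len 4)
14) "000"  (len 3)

000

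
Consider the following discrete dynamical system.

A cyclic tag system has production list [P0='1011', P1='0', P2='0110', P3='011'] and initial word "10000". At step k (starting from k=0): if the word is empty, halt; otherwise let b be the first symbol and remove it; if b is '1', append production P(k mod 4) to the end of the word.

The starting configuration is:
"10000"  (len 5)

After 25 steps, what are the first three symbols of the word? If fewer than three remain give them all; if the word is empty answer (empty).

011

k=0  "10000"  (len 5)
k=1  "00001011"  (len 8)
k=2  "0001011"  (len 7)
k=3  "001011"  (len 6)
k=4  "01011"  (len 5)
k=5  "1011"  (len 4)
k=6  "0110"  (len 4)
k=7  "110"  (len 3)
k=8  "10011"  (len 5)
k=9  "00111011"  (len 8)
k=10  "0111011"  (len 7)
k=11  "111011"  (len 6)
k=12  "11011011"  (len 8)
k=13  "10110111011"  (len 11)
k=14  "01101110110"  (len 11)
k=15  "1101110110"  (len 10)
k=16  "101110110011"  (len 12)
k=17  "011101100111011"  (len 15)
k=18  "11101100111011"  (len 14)
k=19  "11011001110110110"  (len 17)
k=20  "1011001110110110011"  (len 19)
k=21  "0110011101101100111011"  (len 22)
k=22  "110011101101100111011"  (len 21)
k=23  "100111011011001110110110"  (len 24)
k=24  "00111011011001110110110011"  (len 26)
k=25  "0111011011001110110110011"  (len 25)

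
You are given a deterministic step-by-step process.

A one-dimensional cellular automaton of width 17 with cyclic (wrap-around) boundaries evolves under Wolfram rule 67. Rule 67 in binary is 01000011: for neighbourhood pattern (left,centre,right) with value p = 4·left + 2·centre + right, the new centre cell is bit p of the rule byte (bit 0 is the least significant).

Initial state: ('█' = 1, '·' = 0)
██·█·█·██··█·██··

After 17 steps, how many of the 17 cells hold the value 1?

7

step 0: ██·█·█·██··█·██··
step 1: ·█······█·█···█·█
step 2: ···█████····██···
step 3: ███····█·███·█·██
step 4: ··█·███····█·····
step 5: ██····█·███··████
step 6: ·█·███····█·█····
step 7: █····█·███····███
step 8: █·███····█·███···
step 9: ····█·███····█·██
step 10: ·███····█·███···█
step 11: ···█·███····█·██·
step 12: ███····█·███···█·
step 13: ··█·███····█·██··
step 14: ██····█·███···█·█
step 15: ·█·███····█·██···
step 16: █····█·███···█·██
step 17: █·███····█·██····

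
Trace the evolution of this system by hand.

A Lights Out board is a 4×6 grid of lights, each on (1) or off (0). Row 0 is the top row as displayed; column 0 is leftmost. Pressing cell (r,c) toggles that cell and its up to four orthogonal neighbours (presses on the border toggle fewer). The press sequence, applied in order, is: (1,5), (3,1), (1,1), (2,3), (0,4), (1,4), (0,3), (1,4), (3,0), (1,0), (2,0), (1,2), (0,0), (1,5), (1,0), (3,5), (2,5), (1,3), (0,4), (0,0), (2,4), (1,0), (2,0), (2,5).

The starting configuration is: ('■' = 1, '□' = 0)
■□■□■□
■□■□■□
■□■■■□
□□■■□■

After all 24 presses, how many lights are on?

0) ■□■□■□
■□■□■□
■□■■■□
□□■■□■
1) ■□■□■■
■□■□□■
■□■■■■
□□■■□■
2) ■□■□■■
■□■□□■
■■■■■■
■■□■□■
3) ■■■□■■
□■□□□■
■□■■■■
■■□■□■
4) ■■■□■■
□■□■□■
■□□□□■
■■□□□■
5) ■■■■□□
□■□■■■
■□□□□■
■■□□□■
6) ■■■■■□
□■□□□□
■□□□■■
■■□□□■
7) ■■□□□□
□■□■□□
■□□□■■
■■□□□■
8) ■■□□■□
□■□□■■
■□□□□■
■■□□□■
9) ■■□□■□
□■□□■■
□□□□□■
□□□□□■
10) □■□□■□
■□□□■■
■□□□□■
□□□□□■
11) □■□□■□
□□□□■■
□■□□□■
■□□□□■
12) □■■□■□
□■■■■■
□■■□□■
■□□□□■
13) ■□■□■□
■■■■■■
□■■□□■
■□□□□■
14) ■□■□■■
■■■■□□
□■■□□□
■□□□□■
15) □□■□■■
□□■■□□
■■■□□□
■□□□□■
16) □□■□■■
□□■■□□
■■■□□■
■□□□■□
17) □□■□■■
□□■■□■
■■■□■□
■□□□■■
18) □□■■■■
□□□□■■
■■■■■□
■□□□■■
19) □□■□□□
□□□□□■
■■■■■□
■□□□■■
20) ■■■□□□
■□□□□■
■■■■■□
■□□□■■
21) ■■■□□□
■□□□■■
■■■□□■
■□□□□■
22) □■■□□□
□■□□■■
□■■□□■
■□□□□■
23) □■■□□□
■■□□■■
■□■□□■
□□□□□■
24) □■■□□□
■■□□■□
■□■□■□
□□□□□□

8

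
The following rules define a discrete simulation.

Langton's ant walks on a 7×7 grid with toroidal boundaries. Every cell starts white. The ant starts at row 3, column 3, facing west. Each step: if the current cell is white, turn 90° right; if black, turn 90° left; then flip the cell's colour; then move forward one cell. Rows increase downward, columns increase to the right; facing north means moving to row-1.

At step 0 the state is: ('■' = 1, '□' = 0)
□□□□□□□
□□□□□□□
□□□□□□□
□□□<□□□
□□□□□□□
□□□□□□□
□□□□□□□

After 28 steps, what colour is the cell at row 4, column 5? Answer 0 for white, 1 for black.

1

0) □□□□□□□
□□□□□□□
□□□□□□□
□□□<□□□
□□□□□□□
□□□□□□□
□□□□□□□
1) □□□□□□□
□□□□□□□
□□□^□□□
□□□■□□□
□□□□□□□
□□□□□□□
□□□□□□□
2) □□□□□□□
□□□□□□□
□□□■>□□
□□□■□□□
□□□□□□□
□□□□□□□
□□□□□□□
3) □□□□□□□
□□□□□□□
□□□■■□□
□□□■v□□
□□□□□□□
□□□□□□□
□□□□□□□
4) □□□□□□□
□□□□□□□
□□□■■□□
□□□<■□□
□□□□□□□
□□□□□□□
□□□□□□□
5) □□□□□□□
□□□□□□□
□□□■■□□
□□□□■□□
□□□v□□□
□□□□□□□
□□□□□□□
6) □□□□□□□
□□□□□□□
□□□■■□□
□□□□■□□
□□<■□□□
□□□□□□□
□□□□□□□
7) □□□□□□□
□□□□□□□
□□□■■□□
□□^□■□□
□□■■□□□
□□□□□□□
□□□□□□□
8) □□□□□□□
□□□□□□□
□□□■■□□
□□■>■□□
□□■■□□□
□□□□□□□
□□□□□□□
9) □□□□□□□
□□□□□□□
□□□■■□□
□□■■■□□
□□■v□□□
□□□□□□□
□□□□□□□
10) □□□□□□□
□□□□□□□
□□□■■□□
□□■■■□□
□□■□>□□
□□□□□□□
□□□□□□□
11) □□□□□□□
□□□□□□□
□□□■■□□
□□■■■□□
□□■□■□□
□□□□v□□
□□□□□□□
12) □□□□□□□
□□□□□□□
□□□■■□□
□□■■■□□
□□■□■□□
□□□<■□□
□□□□□□□
13) □□□□□□□
□□□□□□□
□□□■■□□
□□■■■□□
□□■^■□□
□□□■■□□
□□□□□□□
14) □□□□□□□
□□□□□□□
□□□■■□□
□□■■■□□
□□■■>□□
□□□■■□□
□□□□□□□
15) □□□□□□□
□□□□□□□
□□□■■□□
□□■■^□□
□□■■□□□
□□□■■□□
□□□□□□□
16) □□□□□□□
□□□□□□□
□□□■■□□
□□■<□□□
□□■■□□□
□□□■■□□
□□□□□□□
17) □□□□□□□
□□□□□□□
□□□■■□□
□□■□□□□
□□■v□□□
□□□■■□□
□□□□□□□
18) □□□□□□□
□□□□□□□
□□□■■□□
□□■□□□□
□□■□>□□
□□□■■□□
□□□□□□□
19) □□□□□□□
□□□□□□□
□□□■■□□
□□■□□□□
□□■□■□□
□□□■v□□
□□□□□□□
20) □□□□□□□
□□□□□□□
□□□■■□□
□□■□□□□
□□■□■□□
□□□■□>□
□□□□□□□
21) □□□□□□□
□□□□□□□
□□□■■□□
□□■□□□□
□□■□■□□
□□□■□■□
□□□□□v□
22) □□□□□□□
□□□□□□□
□□□■■□□
□□■□□□□
□□■□■□□
□□□■□■□
□□□□<■□
23) □□□□□□□
□□□□□□□
□□□■■□□
□□■□□□□
□□■□■□□
□□□■^■□
□□□□■■□
24) □□□□□□□
□□□□□□□
□□□■■□□
□□■□□□□
□□■□■□□
□□□■■>□
□□□□■■□
25) □□□□□□□
□□□□□□□
□□□■■□□
□□■□□□□
□□■□■^□
□□□■■□□
□□□□■■□
26) □□□□□□□
□□□□□□□
□□□■■□□
□□■□□□□
□□■□■■>
□□□■■□□
□□□□■■□
27) □□□□□□□
□□□□□□□
□□□■■□□
□□■□□□□
□□■□■■■
□□□■■□v
□□□□■■□
28) □□□□□□□
□□□□□□□
□□□■■□□
□□■□□□□
□□■□■■■
□□□■■<■
□□□□■■□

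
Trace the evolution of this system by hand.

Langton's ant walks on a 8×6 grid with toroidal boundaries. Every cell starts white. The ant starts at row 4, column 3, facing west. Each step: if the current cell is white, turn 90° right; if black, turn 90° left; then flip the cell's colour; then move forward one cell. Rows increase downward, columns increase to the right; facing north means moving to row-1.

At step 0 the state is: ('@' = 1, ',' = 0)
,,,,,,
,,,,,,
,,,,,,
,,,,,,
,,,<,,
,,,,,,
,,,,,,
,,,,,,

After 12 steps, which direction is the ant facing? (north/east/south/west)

west

[0] ,,,,,,
,,,,,,
,,,,,,
,,,,,,
,,,<,,
,,,,,,
,,,,,,
,,,,,,
[1] ,,,,,,
,,,,,,
,,,,,,
,,,^,,
,,,@,,
,,,,,,
,,,,,,
,,,,,,
[2] ,,,,,,
,,,,,,
,,,,,,
,,,@>,
,,,@,,
,,,,,,
,,,,,,
,,,,,,
[3] ,,,,,,
,,,,,,
,,,,,,
,,,@@,
,,,@v,
,,,,,,
,,,,,,
,,,,,,
[4] ,,,,,,
,,,,,,
,,,,,,
,,,@@,
,,,<@,
,,,,,,
,,,,,,
,,,,,,
[5] ,,,,,,
,,,,,,
,,,,,,
,,,@@,
,,,,@,
,,,v,,
,,,,,,
,,,,,,
[6] ,,,,,,
,,,,,,
,,,,,,
,,,@@,
,,,,@,
,,<@,,
,,,,,,
,,,,,,
[7] ,,,,,,
,,,,,,
,,,,,,
,,,@@,
,,^,@,
,,@@,,
,,,,,,
,,,,,,
[8] ,,,,,,
,,,,,,
,,,,,,
,,,@@,
,,@>@,
,,@@,,
,,,,,,
,,,,,,
[9] ,,,,,,
,,,,,,
,,,,,,
,,,@@,
,,@@@,
,,@v,,
,,,,,,
,,,,,,
[10] ,,,,,,
,,,,,,
,,,,,,
,,,@@,
,,@@@,
,,@,>,
,,,,,,
,,,,,,
[11] ,,,,,,
,,,,,,
,,,,,,
,,,@@,
,,@@@,
,,@,@,
,,,,v,
,,,,,,
[12] ,,,,,,
,,,,,,
,,,,,,
,,,@@,
,,@@@,
,,@,@,
,,,<@,
,,,,,,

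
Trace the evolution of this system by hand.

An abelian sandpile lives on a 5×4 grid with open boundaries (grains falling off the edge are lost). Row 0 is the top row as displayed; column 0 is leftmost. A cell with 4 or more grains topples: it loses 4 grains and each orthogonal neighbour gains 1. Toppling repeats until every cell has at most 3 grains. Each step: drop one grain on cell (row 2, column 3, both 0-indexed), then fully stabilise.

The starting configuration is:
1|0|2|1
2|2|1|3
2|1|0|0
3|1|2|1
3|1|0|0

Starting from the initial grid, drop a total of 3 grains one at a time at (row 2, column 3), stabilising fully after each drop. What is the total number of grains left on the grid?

29

0) 1|0|2|1
2|2|1|3
2|1|0|0
3|1|2|1
3|1|0|0
1) 1|0|2|1
2|2|1|3
2|1|0|1
3|1|2|1
3|1|0|0
2) 1|0|2|1
2|2|1|3
2|1|0|2
3|1|2|1
3|1|0|0
3) 1|0|2|1
2|2|1|3
2|1|0|3
3|1|2|1
3|1|0|0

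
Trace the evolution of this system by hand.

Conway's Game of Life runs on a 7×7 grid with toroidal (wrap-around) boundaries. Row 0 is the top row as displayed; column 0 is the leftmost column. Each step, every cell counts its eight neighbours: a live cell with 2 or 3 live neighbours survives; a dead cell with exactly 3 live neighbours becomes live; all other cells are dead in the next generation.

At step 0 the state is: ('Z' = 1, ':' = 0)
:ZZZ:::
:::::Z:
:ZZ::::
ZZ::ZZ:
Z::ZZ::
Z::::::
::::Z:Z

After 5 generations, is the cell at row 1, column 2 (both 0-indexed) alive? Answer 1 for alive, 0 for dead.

gen 0: :ZZZ:::
:::::Z:
:ZZ::::
ZZ::ZZ:
Z::ZZ::
Z::::::
::::Z:Z
gen 1: ::ZZZZ:
:::Z:::
ZZZ:ZZZ
Z:::ZZZ
Z::ZZZ:
Z::ZZZZ
ZZZZ:::
gen 2: :::::::
Z::::::
:ZZ::::
::Z::::
:Z:::::
:::::::
Z::::::
gen 3: :::::::
:Z:::::
:ZZ::::
::Z::::
:::::::
:::::::
:::::::
gen 4: :::::::
:ZZ::::
:ZZ::::
:ZZ::::
:::::::
:::::::
:::::::
gen 5: :::::::
:ZZ::::
Z::Z:::
:ZZ::::
:::::::
:::::::
:::::::

1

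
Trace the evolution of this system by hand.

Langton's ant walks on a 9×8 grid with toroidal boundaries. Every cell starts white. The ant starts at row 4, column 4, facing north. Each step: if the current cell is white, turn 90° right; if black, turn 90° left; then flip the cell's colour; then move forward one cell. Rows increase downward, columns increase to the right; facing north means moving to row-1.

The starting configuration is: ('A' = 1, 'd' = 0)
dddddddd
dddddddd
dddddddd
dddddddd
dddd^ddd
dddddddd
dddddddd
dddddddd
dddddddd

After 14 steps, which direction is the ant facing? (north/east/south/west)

south

gen 0: dddddddd
dddddddd
dddddddd
dddddddd
dddd^ddd
dddddddd
dddddddd
dddddddd
dddddddd
gen 1: dddddddd
dddddddd
dddddddd
dddddddd
ddddA>dd
dddddddd
dddddddd
dddddddd
dddddddd
gen 2: dddddddd
dddddddd
dddddddd
dddddddd
ddddAAdd
dddddvdd
dddddddd
dddddddd
dddddddd
gen 3: dddddddd
dddddddd
dddddddd
dddddddd
ddddAAdd
dddd<Add
dddddddd
dddddddd
dddddddd
gen 4: dddddddd
dddddddd
dddddddd
dddddddd
dddd^Add
ddddAAdd
dddddddd
dddddddd
dddddddd
gen 5: dddddddd
dddddddd
dddddddd
dddddddd
ddd<dAdd
ddddAAdd
dddddddd
dddddddd
dddddddd
gen 6: dddddddd
dddddddd
dddddddd
ddd^dddd
dddAdAdd
ddddAAdd
dddddddd
dddddddd
dddddddd
gen 7: dddddddd
dddddddd
dddddddd
dddA>ddd
dddAdAdd
ddddAAdd
dddddddd
dddddddd
dddddddd
gen 8: dddddddd
dddddddd
dddddddd
dddAAddd
dddAvAdd
ddddAAdd
dddddddd
dddddddd
dddddddd
gen 9: dddddddd
dddddddd
dddddddd
dddAAddd
ddd<AAdd
ddddAAdd
dddddddd
dddddddd
dddddddd
gen 10: dddddddd
dddddddd
dddddddd
dddAAddd
ddddAAdd
dddvAAdd
dddddddd
dddddddd
dddddddd
gen 11: dddddddd
dddddddd
dddddddd
dddAAddd
ddddAAdd
dd<AAAdd
dddddddd
dddddddd
dddddddd
gen 12: dddddddd
dddddddd
dddddddd
dddAAddd
dd^dAAdd
ddAAAAdd
dddddddd
dddddddd
dddddddd
gen 13: dddddddd
dddddddd
dddddddd
dddAAddd
ddA>AAdd
ddAAAAdd
dddddddd
dddddddd
dddddddd
gen 14: dddddddd
dddddddd
dddddddd
dddAAddd
ddAAAAdd
ddAvAAdd
dddddddd
dddddddd
dddddddd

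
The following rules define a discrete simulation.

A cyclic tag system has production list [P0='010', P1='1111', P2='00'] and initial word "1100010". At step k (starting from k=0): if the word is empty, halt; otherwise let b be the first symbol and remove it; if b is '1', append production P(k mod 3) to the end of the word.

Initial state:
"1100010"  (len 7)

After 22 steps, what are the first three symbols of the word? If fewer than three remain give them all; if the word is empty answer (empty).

step 0: "1100010"  (len 7)
step 1: "100010010"  (len 9)
step 2: "000100101111"  (len 12)
step 3: "00100101111"  (len 11)
step 4: "0100101111"  (len 10)
step 5: "100101111"  (len 9)
step 6: "0010111100"  (len 10)
step 7: "010111100"  (len 9)
step 8: "10111100"  (len 8)
step 9: "011110000"  (len 9)
step 10: "11110000"  (len 8)
step 11: "11100001111"  (len 11)
step 12: "110000111100"  (len 12)
step 13: "10000111100010"  (len 14)
step 14: "00001111000101111"  (len 17)
step 15: "0001111000101111"  (len 16)
step 16: "001111000101111"  (len 15)
step 17: "01111000101111"  (len 14)
step 18: "1111000101111"  (len 13)
step 19: "111000101111010"  (len 15)
step 20: "110001011110101111"  (len 18)
step 21: "1000101111010111100"  (len 19)
step 22: "000101111010111100010"  (len 21)

000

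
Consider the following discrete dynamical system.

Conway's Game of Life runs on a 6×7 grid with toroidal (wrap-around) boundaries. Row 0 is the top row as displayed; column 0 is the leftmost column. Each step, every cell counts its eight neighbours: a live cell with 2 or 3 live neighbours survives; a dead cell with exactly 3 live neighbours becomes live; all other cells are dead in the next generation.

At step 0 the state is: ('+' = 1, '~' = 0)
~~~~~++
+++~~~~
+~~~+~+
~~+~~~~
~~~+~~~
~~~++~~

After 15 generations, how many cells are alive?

[0] ~~~~~++
+++~~~~
+~~~+~+
~~+~~~~
~~~+~~~
~~~++~~
[1] +++++++
~+~~~~~
+~++~~+
~~~+~~~
~~+++~~
~~~+++~
[2] ++~~~~+
~~~~~~~
++++~~~
~+~~~~~
~~+~~+~
+~~~~~~
[3] ++~~~~+
~~~~~~+
+++~~~~
+~~+~~~
~+~~~~~
+~~~~~~
[4] ~+~~~~+
~~+~~~+
+++~~~+
+~~~~~~
++~~~~~
~~~~~~+
[5] ~~~~~++
~~+~~++
~~+~~~+
~~+~~~~
++~~~~+
~+~~~~+
[6] ~~~~~~~
+~~~~~~
~+++~++
~~+~~~+
~++~~~+
~+~~~~~
[7] ~~~~~~~
+++~~~+
~+++~++
~~~~~~+
~++~~~~
+++~~~~
[8] ~~~~~~+
~~~+~++
~~~+~+~
~~~+~++
~~+~~~~
+~+~~~~
[9] +~~~~++
~~~~~++
~~++~~~
~~++~++
~+++~~+
~+~~~~~
[10] +~~~~+~
+~~~++~
~~++~~~
+~~~~++
~+~++++
~+~~~+~
[11] ++~~~+~
~+~+++~
++~+~~~
++~~~~~
~++~~~~
~++~~~~
[12] +~~+~++
~~~+~+~
~~~+~~+
~~~~~~~
~~~~~~~
~~~~~~~
[13] ~~~~~++
+~++~+~
~~~~+~~
~~~~~~~
~~~~~~~
~~~~~~+
[14] +~~~++~
~~~+~+~
~~~++~~
~~~~~~~
~~~~~~~
~~~~~++
[15] ~~~~~~~
~~~+~++
~~~++~~
~~~~~~~
~~~~~~~
~~~~+++

8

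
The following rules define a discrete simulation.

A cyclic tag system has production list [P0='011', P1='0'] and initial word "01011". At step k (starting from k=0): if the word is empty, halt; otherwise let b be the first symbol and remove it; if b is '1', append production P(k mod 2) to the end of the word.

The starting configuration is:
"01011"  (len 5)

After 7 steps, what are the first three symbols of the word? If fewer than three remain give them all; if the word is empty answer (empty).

[0] "01011"  (len 5)
[1] "1011"  (len 4)
[2] "0110"  (len 4)
[3] "110"  (len 3)
[4] "100"  (len 3)
[5] "00011"  (len 5)
[6] "0011"  (len 4)
[7] "011"  (len 3)

011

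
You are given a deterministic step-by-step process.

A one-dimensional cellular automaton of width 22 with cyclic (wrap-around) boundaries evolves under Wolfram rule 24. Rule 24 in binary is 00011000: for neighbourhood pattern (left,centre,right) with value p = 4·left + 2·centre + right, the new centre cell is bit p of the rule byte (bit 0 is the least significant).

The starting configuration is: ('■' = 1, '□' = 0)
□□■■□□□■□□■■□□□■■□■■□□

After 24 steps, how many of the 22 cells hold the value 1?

4

step 0: □□■■□□□■□□■■□□□■■□■■□□
step 1: □□■□■□□□■□■□■□□■□□■□■□
step 2: □□□□□■□□□□□□□■□□■□□□□■
step 3: ■□□□□□■□□□□□□□■□□■□□□□
step 4: □■□□□□□■□□□□□□□■□□■□□□
step 5: □□■□□□□□■□□□□□□□■□□■□□
step 6: □□□■□□□□□■□□□□□□□■□□■□
step 7: □□□□■□□□□□■□□□□□□□■□□■
step 8: ■□□□□■□□□□□■□□□□□□□■□□
step 9: □■□□□□■□□□□□■□□□□□□□■□
step 10: □□■□□□□■□□□□□■□□□□□□□■
step 11: ■□□■□□□□■□□□□□■□□□□□□□
step 12: □■□□■□□□□■□□□□□■□□□□□□
step 13: □□■□□■□□□□■□□□□□■□□□□□
step 14: □□□■□□■□□□□■□□□□□■□□□□
step 15: □□□□■□□■□□□□■□□□□□■□□□
step 16: □□□□□■□□■□□□□■□□□□□■□□
step 17: □□□□□□■□□■□□□□■□□□□□■□
step 18: □□□□□□□■□□■□□□□■□□□□□■
step 19: ■□□□□□□□■□□■□□□□■□□□□□
step 20: □■□□□□□□□■□□■□□□□■□□□□
step 21: □□■□□□□□□□■□□■□□□□■□□□
step 22: □□□■□□□□□□□■□□■□□□□■□□
step 23: □□□□■□□□□□□□■□□■□□□□■□
step 24: □□□□□■□□□□□□□■□□■□□□□■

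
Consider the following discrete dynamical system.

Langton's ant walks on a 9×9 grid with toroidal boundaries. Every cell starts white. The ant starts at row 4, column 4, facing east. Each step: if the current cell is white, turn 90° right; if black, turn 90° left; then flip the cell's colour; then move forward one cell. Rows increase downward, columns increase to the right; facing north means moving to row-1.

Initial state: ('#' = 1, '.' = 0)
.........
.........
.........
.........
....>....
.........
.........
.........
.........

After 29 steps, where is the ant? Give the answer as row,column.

3,2

[0] .........
.........
.........
.........
....>....
.........
.........
.........
.........
[1] .........
.........
.........
.........
....#....
....v....
.........
.........
.........
[2] .........
.........
.........
.........
....#....
...<#....
.........
.........
.........
[3] .........
.........
.........
.........
...^#....
...##....
.........
.........
.........
[4] .........
.........
.........
.........
...#>....
...##....
.........
.........
.........
[5] .........
.........
.........
....^....
...#.....
...##....
.........
.........
.........
[6] .........
.........
.........
....#>...
...#.....
...##....
.........
.........
.........
[7] .........
.........
.........
....##...
...#.v...
...##....
.........
.........
.........
[8] .........
.........
.........
....##...
...#<#...
...##....
.........
.........
.........
[9] .........
.........
.........
....^#...
...###...
...##....
.........
.........
.........
[10] .........
.........
.........
...<.#...
...###...
...##....
.........
.........
.........
[11] .........
.........
...^.....
...#.#...
...###...
...##....
.........
.........
.........
[12] .........
.........
...#>....
...#.#...
...###...
...##....
.........
.........
.........
[13] .........
.........
...##....
...#v#...
...###...
...##....
.........
.........
.........
[14] .........
.........
...##....
...<##...
...###...
...##....
.........
.........
.........
[15] .........
.........
...##....
....##...
...v##...
...##....
.........
.........
.........
[16] .........
.........
...##....
....##...
....>#...
...##....
.........
.........
.........
[17] .........
.........
...##....
....^#...
.....#...
...##....
.........
.........
.........
[18] .........
.........
...##....
...<.#...
.....#...
...##....
.........
.........
.........
[19] .........
.........
...^#....
...#.#...
.....#...
...##....
.........
.........
.........
[20] .........
.........
..<.#....
...#.#...
.....#...
...##....
.........
.........
.........
[21] .........
..^......
..#.#....
...#.#...
.....#...
...##....
.........
.........
.........
[22] .........
..#>.....
..#.#....
...#.#...
.....#...
...##....
.........
.........
.........
[23] .........
..##.....
..#v#....
...#.#...
.....#...
...##....
.........
.........
.........
[24] .........
..##.....
..<##....
...#.#...
.....#...
...##....
.........
.........
.........
[25] .........
..##.....
...##....
..v#.#...
.....#...
...##....
.........
.........
.........
[26] .........
..##.....
...##....
.<##.#...
.....#...
...##....
.........
.........
.........
[27] .........
..##.....
.^.##....
.###.#...
.....#...
...##....
.........
.........
.........
[28] .........
..##.....
.#>##....
.###.#...
.....#...
...##....
.........
.........
.........
[29] .........
..##.....
.####....
.#v#.#...
.....#...
...##....
.........
.........
.........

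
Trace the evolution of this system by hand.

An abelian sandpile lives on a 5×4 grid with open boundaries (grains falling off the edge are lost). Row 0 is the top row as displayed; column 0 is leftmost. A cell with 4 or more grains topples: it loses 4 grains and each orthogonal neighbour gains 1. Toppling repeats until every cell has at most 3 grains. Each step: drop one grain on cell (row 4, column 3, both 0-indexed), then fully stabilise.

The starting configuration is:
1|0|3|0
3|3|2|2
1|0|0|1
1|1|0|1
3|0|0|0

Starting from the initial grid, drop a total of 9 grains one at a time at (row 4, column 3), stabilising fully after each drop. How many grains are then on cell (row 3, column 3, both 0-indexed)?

3

[0] 1|0|3|0
3|3|2|2
1|0|0|1
1|1|0|1
3|0|0|0
[1] 1|0|3|0
3|3|2|2
1|0|0|1
1|1|0|1
3|0|0|1
[2] 1|0|3|0
3|3|2|2
1|0|0|1
1|1|0|1
3|0|0|2
[3] 1|0|3|0
3|3|2|2
1|0|0|1
1|1|0|1
3|0|0|3
[4] 1|0|3|0
3|3|2|2
1|0|0|1
1|1|0|2
3|0|1|0
[5] 1|0|3|0
3|3|2|2
1|0|0|1
1|1|0|2
3|0|1|1
[6] 1|0|3|0
3|3|2|2
1|0|0|1
1|1|0|2
3|0|1|2
[7] 1|0|3|0
3|3|2|2
1|0|0|1
1|1|0|2
3|0|1|3
[8] 1|0|3|0
3|3|2|2
1|0|0|1
1|1|0|3
3|0|2|0
[9] 1|0|3|0
3|3|2|2
1|0|0|1
1|1|0|3
3|0|2|1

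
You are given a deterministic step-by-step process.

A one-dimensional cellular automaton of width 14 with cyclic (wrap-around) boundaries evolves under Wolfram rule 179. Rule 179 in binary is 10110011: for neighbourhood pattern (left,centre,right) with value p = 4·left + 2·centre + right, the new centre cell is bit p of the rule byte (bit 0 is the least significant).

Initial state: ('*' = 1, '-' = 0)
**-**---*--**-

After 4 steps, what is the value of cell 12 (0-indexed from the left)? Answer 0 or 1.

1

[0] **-**---*--**-
[1] --*--***-**--*
[2] **-**-*-*--**-
[3] --*--*-*-**--*
[4] **-**-*-*--**-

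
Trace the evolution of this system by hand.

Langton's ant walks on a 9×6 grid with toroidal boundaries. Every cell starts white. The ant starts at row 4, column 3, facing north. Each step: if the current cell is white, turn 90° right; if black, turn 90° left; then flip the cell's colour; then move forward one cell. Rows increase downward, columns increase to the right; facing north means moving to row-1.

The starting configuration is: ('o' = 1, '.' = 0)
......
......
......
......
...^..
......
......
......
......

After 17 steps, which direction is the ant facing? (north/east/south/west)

gen 0: ......
......
......
......
...^..
......
......
......
......
gen 1: ......
......
......
......
...o>.
......
......
......
......
gen 2: ......
......
......
......
...oo.
....v.
......
......
......
gen 3: ......
......
......
......
...oo.
...<o.
......
......
......
gen 4: ......
......
......
......
...^o.
...oo.
......
......
......
gen 5: ......
......
......
......
..<.o.
...oo.
......
......
......
gen 6: ......
......
......
..^...
..o.o.
...oo.
......
......
......
gen 7: ......
......
......
..o>..
..o.o.
...oo.
......
......
......
gen 8: ......
......
......
..oo..
..ovo.
...oo.
......
......
......
gen 9: ......
......
......
..oo..
..<oo.
...oo.
......
......
......
gen 10: ......
......
......
..oo..
...oo.
..voo.
......
......
......
gen 11: ......
......
......
..oo..
...oo.
.<ooo.
......
......
......
gen 12: ......
......
......
..oo..
.^.oo.
.oooo.
......
......
......
gen 13: ......
......
......
..oo..
.o>oo.
.oooo.
......
......
......
gen 14: ......
......
......
..oo..
.oooo.
.ovoo.
......
......
......
gen 15: ......
......
......
..oo..
.oooo.
.o.>o.
......
......
......
gen 16: ......
......
......
..oo..
.oo^o.
.o..o.
......
......
......
gen 17: ......
......
......
..oo..
.o<.o.
.o..o.
......
......
......

west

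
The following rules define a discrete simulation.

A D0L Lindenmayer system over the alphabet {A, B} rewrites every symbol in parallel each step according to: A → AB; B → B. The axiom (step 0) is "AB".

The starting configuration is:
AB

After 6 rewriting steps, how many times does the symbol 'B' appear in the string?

7

gen 0: AB
gen 1: ABB
gen 2: ABBB
gen 3: ABBBB
gen 4: ABBBBB
gen 5: ABBBBBB
gen 6: ABBBBBBB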